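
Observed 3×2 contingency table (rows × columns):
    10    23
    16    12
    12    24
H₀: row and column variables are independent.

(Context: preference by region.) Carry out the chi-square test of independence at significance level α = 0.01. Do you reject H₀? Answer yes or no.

Row totals [33, 28, 36], col totals [38, 59], n=97
χ² = (10−12.93)²/12.93 + (23−20.07)²/20.07 + (16−10.97)²/10.97 + (12−17.03)²/17.03 + (12−14.10)²/14.10 + (24−21.90)²/21.90 = 5.3993
df = 2
p-value (upper-tail) = 0.06723
At α=0.01: p ≥ α → fail to reject H₀

reject H₀: no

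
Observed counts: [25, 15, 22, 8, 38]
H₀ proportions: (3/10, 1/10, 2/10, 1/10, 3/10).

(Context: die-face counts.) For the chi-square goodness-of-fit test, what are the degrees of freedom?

df = k − 1 = 5 − 1 = 4

degrees of freedom = 4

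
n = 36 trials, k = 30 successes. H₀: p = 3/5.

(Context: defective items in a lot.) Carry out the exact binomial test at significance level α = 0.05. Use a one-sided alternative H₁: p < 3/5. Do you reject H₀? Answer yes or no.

reject H₀: no

Exact binomial: n=36, k=30, p₀=3/5=0.6000
P(X≤30) from Σ C(n,i)·p₀^i·(1−p₀)^(n−i)
p-value (one-sided, H₁ less) = 0.99934
At α=0.05: p ≥ α → fail to reject H₀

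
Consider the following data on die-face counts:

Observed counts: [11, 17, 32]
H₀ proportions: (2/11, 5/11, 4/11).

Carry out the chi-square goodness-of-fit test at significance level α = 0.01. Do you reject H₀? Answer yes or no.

reject H₀: no

n = 60; E_i = n·p_i = [10.91, 27.27, 21.82]
χ² = (11−10.91)²/10.91 + (17−27.27)²/27.27 + (32−21.82)²/21.82 = 8.6217
df = 2
p-value (upper-tail) = 0.01342
At α=0.01: p ≥ α → fail to reject H₀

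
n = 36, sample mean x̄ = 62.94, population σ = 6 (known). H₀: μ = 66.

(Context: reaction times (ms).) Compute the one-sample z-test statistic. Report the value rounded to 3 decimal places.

test statistic = -3.060

SE = σ/√n = 6/√36 = 1.0000
z = (x̄−μ₀)/SE = (62.94−66)/1.0000 = -3.0600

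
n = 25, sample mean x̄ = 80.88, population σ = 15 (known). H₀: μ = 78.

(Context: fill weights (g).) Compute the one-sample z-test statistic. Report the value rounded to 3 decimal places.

test statistic = 0.960

SE = σ/√n = 15/√25 = 3.0000
z = (x̄−μ₀)/SE = (80.88−78)/3.0000 = 0.9600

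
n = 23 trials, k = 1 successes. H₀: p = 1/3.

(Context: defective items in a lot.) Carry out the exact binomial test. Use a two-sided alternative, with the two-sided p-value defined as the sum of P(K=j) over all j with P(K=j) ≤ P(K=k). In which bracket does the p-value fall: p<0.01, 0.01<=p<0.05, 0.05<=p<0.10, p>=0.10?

Exact binomial: n=23, k=1, p₀=1/3=0.3333
P(X=j) = C(n,j)·p₀^j·(1−p₀)^(n−j); p = Σ P(X=j) over j with P(X=j) ≤ P(X=1)
p-value (two-sided) = 0.00153
→ bracket: p<0.01

p-value bracket: p<0.01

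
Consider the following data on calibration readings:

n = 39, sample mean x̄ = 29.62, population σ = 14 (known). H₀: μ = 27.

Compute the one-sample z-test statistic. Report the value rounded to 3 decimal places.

test statistic = 1.169

SE = σ/√n = 14/√39 = 2.2418
z = (x̄−μ₀)/SE = (29.62−27)/2.2418 = 1.1687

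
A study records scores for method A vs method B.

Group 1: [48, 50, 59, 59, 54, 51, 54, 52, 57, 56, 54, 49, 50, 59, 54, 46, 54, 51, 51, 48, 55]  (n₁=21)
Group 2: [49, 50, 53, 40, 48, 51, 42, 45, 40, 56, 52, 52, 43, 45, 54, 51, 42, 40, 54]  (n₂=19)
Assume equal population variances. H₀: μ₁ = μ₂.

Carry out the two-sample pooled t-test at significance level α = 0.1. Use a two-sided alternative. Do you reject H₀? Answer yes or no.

reject H₀: yes

x̄₁=52.905, s₁=3.793, n₁=21
x̄₂=47.737, s₂=5.384, n₂=19
s_p² = [20·3.793² + 18·5.384²]/38 = 21.3025
SE = √(s_p²·(1/21+1/19)) = 1.4614
t = (52.905−47.737)/1.4614 = 3.5364
df = 38
p-value (two-sided) = 0.00109
At α=0.1: p < α → reject H₀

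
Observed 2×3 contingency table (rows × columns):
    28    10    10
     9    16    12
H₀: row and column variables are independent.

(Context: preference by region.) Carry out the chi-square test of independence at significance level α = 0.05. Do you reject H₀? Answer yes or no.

reject H₀: yes

Row totals [48, 37], col totals [37, 26, 22], n=85
χ² = (28−20.89)²/20.89 + (10−14.68)²/14.68 + (10−12.42)²/12.42 + (9−16.11)²/16.11 + (16−11.32)²/11.32 + (12−9.58)²/9.58 = 10.0683
df = 2
p-value (upper-tail) = 0.00651
At α=0.05: p < α → reject H₀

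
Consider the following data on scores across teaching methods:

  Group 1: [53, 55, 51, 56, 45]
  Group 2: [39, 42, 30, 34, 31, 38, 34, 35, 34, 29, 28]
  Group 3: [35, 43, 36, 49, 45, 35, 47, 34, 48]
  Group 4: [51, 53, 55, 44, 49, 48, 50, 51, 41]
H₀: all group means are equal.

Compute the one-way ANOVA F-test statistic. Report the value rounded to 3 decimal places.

test statistic = 22.532

Group means [52.00, 34.00, 41.33, 49.11], grand mean 42.588
SSB = Σnᵢ(x̄ᵢ−x̄)² = 1651.346; SSW = ΣΣ(x−x̄ᵢ)² = 732.889
MSB = 1651.346/3 = 550.4488; MSW = 732.889/30 = 24.4296
F = MSB/MSW = 22.5320
df = (3, 30)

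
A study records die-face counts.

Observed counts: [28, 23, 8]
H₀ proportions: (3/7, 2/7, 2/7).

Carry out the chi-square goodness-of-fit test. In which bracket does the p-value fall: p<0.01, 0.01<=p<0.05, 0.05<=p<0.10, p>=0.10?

n = 59; E_i = n·p_i = [25.29, 16.86, 16.86]
χ² = (28−25.29)²/25.29 + (23−16.86)²/16.86 + (8−16.86)²/16.86 = 7.1836
df = 2
p-value (upper-tail) = 0.02755
→ bracket: 0.01<=p<0.05

p-value bracket: 0.01<=p<0.05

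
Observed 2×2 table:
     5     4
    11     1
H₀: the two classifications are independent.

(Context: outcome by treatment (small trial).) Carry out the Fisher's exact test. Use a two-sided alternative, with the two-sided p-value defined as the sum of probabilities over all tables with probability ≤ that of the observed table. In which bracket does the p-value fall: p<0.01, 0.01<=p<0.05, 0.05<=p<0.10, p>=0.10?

p-value bracket: p>=0.10

Margins: r₁=9, r₂=12, c₁=16, c₂=5, n=21
p_obs = C(9,5)·C(12,11)/C(21,16); sum pmf over tables with pmf ≤ p_obs
p-value (two-sided) = 0.11942
→ bracket: p>=0.10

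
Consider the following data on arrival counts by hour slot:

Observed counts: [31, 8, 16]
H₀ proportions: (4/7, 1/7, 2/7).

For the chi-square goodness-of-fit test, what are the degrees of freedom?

df = k − 1 = 3 − 1 = 2

degrees of freedom = 2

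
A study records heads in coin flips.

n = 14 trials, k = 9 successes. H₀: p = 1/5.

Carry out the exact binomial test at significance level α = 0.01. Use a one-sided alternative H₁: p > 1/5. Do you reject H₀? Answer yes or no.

Exact binomial: n=14, k=9, p₀=1/5=0.2000
P(X≥9) from Σ C(n,i)·p₀^i·(1−p₀)^(n−i)
p-value (one-sided, H₁ greater) = 0.00038
At α=0.01: p < α → reject H₀

reject H₀: yes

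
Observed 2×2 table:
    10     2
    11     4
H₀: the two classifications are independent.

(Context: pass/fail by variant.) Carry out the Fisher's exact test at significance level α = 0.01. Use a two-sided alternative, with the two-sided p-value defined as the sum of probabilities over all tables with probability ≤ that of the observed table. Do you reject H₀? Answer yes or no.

reject H₀: no

Margins: r₁=12, r₂=15, c₁=21, c₂=6, n=27
p_obs = C(12,10)·C(15,11)/C(27,21); sum pmf over tables with pmf ≤ p_obs
p-value (two-sided) = 0.66184
At α=0.01: p ≥ α → fail to reject H₀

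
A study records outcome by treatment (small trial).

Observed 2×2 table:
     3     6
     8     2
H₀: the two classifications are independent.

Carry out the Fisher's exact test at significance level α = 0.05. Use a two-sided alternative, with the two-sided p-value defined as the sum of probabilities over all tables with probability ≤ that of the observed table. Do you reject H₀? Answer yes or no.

reject H₀: no

Margins: r₁=9, r₂=10, c₁=11, c₂=8, n=19
p_obs = C(9,3)·C(10,8)/C(19,11); sum pmf over tables with pmf ≤ p_obs
p-value (two-sided) = 0.06978
At α=0.05: p ≥ α → fail to reject H₀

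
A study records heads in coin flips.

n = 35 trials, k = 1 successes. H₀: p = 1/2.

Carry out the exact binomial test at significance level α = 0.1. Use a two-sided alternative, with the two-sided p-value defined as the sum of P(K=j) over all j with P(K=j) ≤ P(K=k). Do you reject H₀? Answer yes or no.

Exact binomial: n=35, k=1, p₀=1/2=0.5000
P(X=j) = C(n,j)·p₀^j·(1−p₀)^(n−j); p = Σ P(X=j) over j with P(X=j) ≤ P(X=1)
p-value (two-sided) = 0.00000
At α=0.1: p < α → reject H₀

reject H₀: yes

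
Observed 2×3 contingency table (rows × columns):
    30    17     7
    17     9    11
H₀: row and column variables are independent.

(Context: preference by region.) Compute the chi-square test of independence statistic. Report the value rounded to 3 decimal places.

Row totals [54, 37], col totals [47, 26, 18], n=91
χ² = (30−27.89)²/27.89 + (17−15.43)²/15.43 + (7−10.68)²/10.68 + (17−19.11)²/19.11 + (9−10.57)²/10.57 + (11−7.32)²/7.32 = 3.9067
df = 2

test statistic = 3.907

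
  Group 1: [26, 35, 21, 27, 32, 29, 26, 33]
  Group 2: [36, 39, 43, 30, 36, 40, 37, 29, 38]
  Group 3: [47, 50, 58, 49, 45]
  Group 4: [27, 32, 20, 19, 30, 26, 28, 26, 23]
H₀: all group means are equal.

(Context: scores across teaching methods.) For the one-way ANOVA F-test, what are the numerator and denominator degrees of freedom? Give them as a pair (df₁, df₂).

degrees of freedom = [3, 27]

k = 4 groups, N = 31 total
df = (k−1, N−k) = (4−1, 31−4) = (3, 27)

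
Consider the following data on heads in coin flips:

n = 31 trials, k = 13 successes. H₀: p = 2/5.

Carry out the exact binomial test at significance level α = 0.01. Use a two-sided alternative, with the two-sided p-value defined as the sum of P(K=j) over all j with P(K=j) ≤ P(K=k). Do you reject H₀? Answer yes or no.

Exact binomial: n=31, k=13, p₀=2/5=0.4000
P(X=j) = C(n,j)·p₀^j·(1−p₀)^(n−j); p = Σ P(X=j) over j with P(X=j) ≤ P(X=13)
p-value (two-sided) = 0.85573
At α=0.01: p ≥ α → fail to reject H₀

reject H₀: no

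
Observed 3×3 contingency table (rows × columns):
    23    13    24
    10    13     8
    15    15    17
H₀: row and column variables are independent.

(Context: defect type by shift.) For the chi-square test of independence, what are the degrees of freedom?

degrees of freedom = 4

df = (r−1)(c−1) = (3−1)·(3−1) = 4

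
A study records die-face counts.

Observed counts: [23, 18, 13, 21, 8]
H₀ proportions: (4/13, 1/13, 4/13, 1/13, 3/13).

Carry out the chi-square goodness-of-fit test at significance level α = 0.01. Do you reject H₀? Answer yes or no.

reject H₀: yes

n = 83; E_i = n·p_i = [25.54, 6.38, 25.54, 6.38, 19.15]
χ² = (23−25.54)²/25.54 + (18−6.38)²/6.38 + (13−25.54)²/25.54 + (21−6.38)²/6.38 + (8−19.15)²/19.15 = 67.4920
df = 4
p-value (upper-tail) = 0.00000
At α=0.01: p < α → reject H₀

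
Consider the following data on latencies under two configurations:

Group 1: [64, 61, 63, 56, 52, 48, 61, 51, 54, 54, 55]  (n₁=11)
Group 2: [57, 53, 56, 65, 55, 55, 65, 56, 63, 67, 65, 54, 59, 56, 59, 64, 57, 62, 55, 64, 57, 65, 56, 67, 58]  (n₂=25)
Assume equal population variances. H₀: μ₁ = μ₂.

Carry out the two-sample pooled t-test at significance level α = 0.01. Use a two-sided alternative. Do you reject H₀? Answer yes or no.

x̄₁=56.273, s₁=5.255, n₁=11
x̄₂=59.600, s₂=4.546, n₂=25
s_p² = [10·5.255² + 24·4.546²]/34 = 22.7112
SE = √(s_p²·(1/11+1/25)) = 1.7243
t = (56.273−59.600)/1.7243 = -1.9297
df = 34
p-value (two-sided) = 0.06203
At α=0.01: p ≥ α → fail to reject H₀

reject H₀: no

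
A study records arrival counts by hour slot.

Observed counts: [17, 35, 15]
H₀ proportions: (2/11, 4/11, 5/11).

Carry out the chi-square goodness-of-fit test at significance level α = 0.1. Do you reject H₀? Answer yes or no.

n = 67; E_i = n·p_i = [12.18, 24.36, 30.45]
χ² = (17−12.18)²/12.18 + (35−24.36)²/24.36 + (15−30.45)²/30.45 = 14.3918
df = 2
p-value (upper-tail) = 0.00075
At α=0.1: p < α → reject H₀

reject H₀: yes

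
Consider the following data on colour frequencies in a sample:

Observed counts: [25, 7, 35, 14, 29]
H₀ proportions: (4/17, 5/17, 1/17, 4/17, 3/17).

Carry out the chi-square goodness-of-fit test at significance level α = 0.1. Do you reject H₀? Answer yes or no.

reject H₀: yes

n = 110; E_i = n·p_i = [25.88, 32.35, 6.47, 25.88, 19.41]
χ² = (25−25.88)²/25.88 + (7−32.35)²/32.35 + (35−6.47)²/6.47 + (14−25.88)²/25.88 + (29−19.41)²/19.41 = 155.8774
df = 4
p-value (upper-tail) = 0.00000
At α=0.1: p < α → reject H₀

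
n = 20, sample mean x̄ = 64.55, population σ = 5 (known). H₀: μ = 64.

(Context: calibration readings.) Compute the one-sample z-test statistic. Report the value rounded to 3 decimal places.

test statistic = 0.492

SE = σ/√n = 5/√20 = 1.1180
z = (x̄−μ₀)/SE = (64.55−64)/1.1180 = 0.4919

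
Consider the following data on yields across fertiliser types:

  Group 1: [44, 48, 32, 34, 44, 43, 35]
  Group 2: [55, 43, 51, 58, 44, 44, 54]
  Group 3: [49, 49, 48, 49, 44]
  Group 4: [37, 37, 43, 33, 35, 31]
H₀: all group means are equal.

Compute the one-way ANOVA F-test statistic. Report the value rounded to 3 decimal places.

Group means [40.00, 49.86, 47.80, 36.00], grand mean 43.360
SSB = Σnᵢ(x̄ᵢ−x̄)² = 798.103; SSW = ΣΣ(x−x̄ᵢ)² = 561.657
MSB = 798.103/3 = 266.0343; MSW = 561.657/21 = 26.7456
F = MSB/MSW = 9.9469
df = (3, 21)

test statistic = 9.947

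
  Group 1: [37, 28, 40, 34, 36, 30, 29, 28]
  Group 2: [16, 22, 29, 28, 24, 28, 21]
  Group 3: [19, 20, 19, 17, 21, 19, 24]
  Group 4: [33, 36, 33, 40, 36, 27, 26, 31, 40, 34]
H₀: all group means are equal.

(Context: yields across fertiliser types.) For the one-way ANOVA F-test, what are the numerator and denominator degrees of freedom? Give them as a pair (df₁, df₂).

k = 4 groups, N = 32 total
df = (k−1, N−k) = (4−1, 32−4) = (3, 28)

degrees of freedom = [3, 28]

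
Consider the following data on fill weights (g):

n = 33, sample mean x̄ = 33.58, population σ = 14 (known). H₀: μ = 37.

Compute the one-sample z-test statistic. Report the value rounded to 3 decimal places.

SE = σ/√n = 14/√33 = 2.4371
z = (x̄−μ₀)/SE = (33.58−37)/2.4371 = -1.4033

test statistic = -1.403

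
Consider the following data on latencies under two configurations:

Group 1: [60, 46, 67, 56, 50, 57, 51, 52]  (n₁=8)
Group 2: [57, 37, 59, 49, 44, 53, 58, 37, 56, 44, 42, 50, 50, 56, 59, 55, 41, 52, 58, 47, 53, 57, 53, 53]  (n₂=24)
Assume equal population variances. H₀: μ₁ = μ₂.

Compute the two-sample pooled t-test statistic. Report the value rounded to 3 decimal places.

test statistic = 1.461

x̄₁=54.875, s₁=6.600, n₁=8
x̄₂=50.833, s₂=6.831, n₂=24
s_p² = [7·6.600² + 23·6.831²]/30 = 45.9403
SE = √(s_p²·(1/8+1/24)) = 2.7671
t = (54.875−50.833)/2.7671 = 1.4606
df = 30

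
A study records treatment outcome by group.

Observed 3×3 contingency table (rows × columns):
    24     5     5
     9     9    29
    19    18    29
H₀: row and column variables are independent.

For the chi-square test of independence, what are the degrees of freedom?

degrees of freedom = 4

df = (r−1)(c−1) = (3−1)·(3−1) = 4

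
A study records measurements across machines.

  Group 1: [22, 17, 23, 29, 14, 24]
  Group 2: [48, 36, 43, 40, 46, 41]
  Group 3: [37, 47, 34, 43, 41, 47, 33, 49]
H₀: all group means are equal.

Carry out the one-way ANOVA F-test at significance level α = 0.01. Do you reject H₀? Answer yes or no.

Group means [21.50, 42.33, 41.38], grand mean 35.700
SSB = Σnᵢ(x̄ᵢ−x̄)² = 1731.492; SSW = ΣΣ(x−x̄ᵢ)² = 502.708
MSB = 1731.492/2 = 865.7458; MSW = 502.708/17 = 29.5711
F = MSB/MSW = 29.2768
df = (2, 17)
p-value (upper-tail) = 0.00000
At α=0.01: p < α → reject H₀

reject H₀: yes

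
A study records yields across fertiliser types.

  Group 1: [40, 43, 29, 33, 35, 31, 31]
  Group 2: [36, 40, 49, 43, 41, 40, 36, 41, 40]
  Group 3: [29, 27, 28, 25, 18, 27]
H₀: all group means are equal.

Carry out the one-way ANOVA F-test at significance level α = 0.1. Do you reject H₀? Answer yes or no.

reject H₀: yes

Group means [34.57, 40.67, 25.67], grand mean 34.636
SSB = Σnᵢ(x̄ᵢ−x̄)² = 810.043; SSW = ΣΣ(x−x̄ᵢ)² = 359.048
MSB = 810.043/2 = 405.0216; MSW = 359.048/19 = 18.8972
F = MSB/MSW = 21.4328
df = (2, 19)
p-value (upper-tail) = 0.00001
At α=0.1: p < α → reject H₀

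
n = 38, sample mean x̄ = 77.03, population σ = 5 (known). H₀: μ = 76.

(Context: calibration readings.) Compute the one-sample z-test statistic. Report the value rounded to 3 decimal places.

test statistic = 1.270

SE = σ/√n = 5/√38 = 0.8111
z = (x̄−μ₀)/SE = (77.03−76)/0.8111 = 1.2699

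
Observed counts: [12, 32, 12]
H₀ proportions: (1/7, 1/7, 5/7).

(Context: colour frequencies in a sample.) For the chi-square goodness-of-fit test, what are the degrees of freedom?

degrees of freedom = 2

df = k − 1 = 3 − 1 = 2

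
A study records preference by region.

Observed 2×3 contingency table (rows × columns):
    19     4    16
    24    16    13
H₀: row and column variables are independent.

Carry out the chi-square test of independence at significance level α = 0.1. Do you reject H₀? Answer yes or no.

Row totals [39, 53], col totals [43, 20, 29], n=92
χ² = (19−18.23)²/18.23 + (4−8.48)²/8.48 + (16−12.29)²/12.29 + (24−24.77)²/24.77 + (16−11.52)²/11.52 + (13−16.71)²/16.71 = 6.1026
df = 2
p-value (upper-tail) = 0.04730
At α=0.1: p < α → reject H₀

reject H₀: yes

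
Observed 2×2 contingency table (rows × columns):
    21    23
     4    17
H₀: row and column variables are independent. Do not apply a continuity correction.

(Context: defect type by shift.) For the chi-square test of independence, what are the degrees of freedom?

degrees of freedom = 1

df = (r−1)(c−1) = (2−1)·(2−1) = 1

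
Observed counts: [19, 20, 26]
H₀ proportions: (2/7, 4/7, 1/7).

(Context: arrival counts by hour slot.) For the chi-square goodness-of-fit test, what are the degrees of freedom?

degrees of freedom = 2

df = k − 1 = 3 − 1 = 2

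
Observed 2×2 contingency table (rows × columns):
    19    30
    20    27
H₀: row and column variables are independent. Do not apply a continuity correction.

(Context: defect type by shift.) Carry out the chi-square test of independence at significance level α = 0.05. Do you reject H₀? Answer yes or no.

reject H₀: no

Row totals [49, 47], col totals [39, 57], n=96
χ² = (19−19.91)²/19.91 + (30−29.09)²/29.09 + (20−19.09)²/19.09 + (27−27.91)²/27.91 = 0.1419
df = 1
p-value (upper-tail) = 0.70637
At α=0.05: p ≥ α → fail to reject H₀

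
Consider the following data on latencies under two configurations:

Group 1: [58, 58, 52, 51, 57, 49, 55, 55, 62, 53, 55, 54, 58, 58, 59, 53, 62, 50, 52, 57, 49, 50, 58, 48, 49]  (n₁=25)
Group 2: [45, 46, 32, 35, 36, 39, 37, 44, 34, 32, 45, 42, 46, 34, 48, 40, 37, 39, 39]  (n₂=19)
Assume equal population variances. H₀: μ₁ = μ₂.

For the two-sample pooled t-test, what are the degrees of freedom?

degrees of freedom = 42

df = n₁ + n₂ − 2 = 25 + 19 − 2 = 42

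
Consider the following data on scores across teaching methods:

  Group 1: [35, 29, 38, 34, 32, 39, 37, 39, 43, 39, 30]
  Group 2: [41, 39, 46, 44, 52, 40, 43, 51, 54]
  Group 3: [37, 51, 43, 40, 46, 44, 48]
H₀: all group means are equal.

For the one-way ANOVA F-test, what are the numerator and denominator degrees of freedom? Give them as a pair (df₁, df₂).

degrees of freedom = [2, 24]

k = 3 groups, N = 27 total
df = (k−1, N−k) = (3−1, 27−3) = (2, 24)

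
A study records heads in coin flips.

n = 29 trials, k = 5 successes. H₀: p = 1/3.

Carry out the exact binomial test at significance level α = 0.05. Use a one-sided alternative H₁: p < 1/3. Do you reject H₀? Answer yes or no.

reject H₀: yes

Exact binomial: n=29, k=5, p₀=1/3=0.3333
P(X≤5) from Σ C(n,i)·p₀^i·(1−p₀)^(n−i)
p-value (one-sided, H₁ less) = 0.04513
At α=0.05: p < α → reject H₀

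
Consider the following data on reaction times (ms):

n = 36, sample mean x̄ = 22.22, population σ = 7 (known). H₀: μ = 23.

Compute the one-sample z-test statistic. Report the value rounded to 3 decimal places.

SE = σ/√n = 7/√36 = 1.1667
z = (x̄−μ₀)/SE = (22.22−23)/1.1667 = -0.6686

test statistic = -0.669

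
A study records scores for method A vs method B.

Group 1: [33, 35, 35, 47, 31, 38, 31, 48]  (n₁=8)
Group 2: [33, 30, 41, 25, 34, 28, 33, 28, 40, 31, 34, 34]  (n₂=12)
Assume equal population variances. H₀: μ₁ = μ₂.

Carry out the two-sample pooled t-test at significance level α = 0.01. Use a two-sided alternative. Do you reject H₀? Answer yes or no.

x̄₁=37.250, s₁=6.735, n₁=8
x̄₂=32.583, s₂=4.680, n₂=12
s_p² = [7·6.735² + 11·4.680²]/18 = 31.0231
SE = √(s_p²·(1/8+1/12)) = 2.5423
t = (37.250−32.583)/2.5423 = 1.8356
df = 18
p-value (two-sided) = 0.08299
At α=0.01: p ≥ α → fail to reject H₀

reject H₀: no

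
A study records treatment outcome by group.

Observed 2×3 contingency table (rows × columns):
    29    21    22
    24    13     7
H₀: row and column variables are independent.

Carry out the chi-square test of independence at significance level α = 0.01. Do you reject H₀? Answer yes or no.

reject H₀: no

Row totals [72, 44], col totals [53, 34, 29], n=116
χ² = (29−32.90)²/32.90 + (21−21.10)²/21.10 + (22−18.00)²/18.00 + (24−20.10)²/20.10 + (13−12.90)²/12.90 + (7−11.00)²/11.00 = 3.5616
df = 2
p-value (upper-tail) = 0.16851
At α=0.01: p ≥ α → fail to reject H₀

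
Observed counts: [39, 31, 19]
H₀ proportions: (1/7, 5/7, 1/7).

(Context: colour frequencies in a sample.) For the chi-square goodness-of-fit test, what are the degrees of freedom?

degrees of freedom = 2

df = k − 1 = 3 − 1 = 2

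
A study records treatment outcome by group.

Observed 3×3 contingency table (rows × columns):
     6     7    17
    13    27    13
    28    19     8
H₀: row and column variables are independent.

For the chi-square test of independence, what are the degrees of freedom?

degrees of freedom = 4

df = (r−1)(c−1) = (3−1)·(3−1) = 4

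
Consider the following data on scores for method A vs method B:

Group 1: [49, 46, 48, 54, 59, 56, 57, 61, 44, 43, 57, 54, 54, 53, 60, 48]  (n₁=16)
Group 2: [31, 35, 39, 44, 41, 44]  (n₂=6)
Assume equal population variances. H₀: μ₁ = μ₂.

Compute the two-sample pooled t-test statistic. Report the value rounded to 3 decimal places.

test statistic = 5.129

x̄₁=52.688, s₁=5.701, n₁=16
x̄₂=39.000, s₂=5.177, n₂=6
s_p² = [15·5.701² + 5·5.177²]/20 = 31.0719
SE = √(s_p²·(1/16+1/6)) = 2.6685
t = (52.688−39.000)/2.6685 = 5.1294
df = 20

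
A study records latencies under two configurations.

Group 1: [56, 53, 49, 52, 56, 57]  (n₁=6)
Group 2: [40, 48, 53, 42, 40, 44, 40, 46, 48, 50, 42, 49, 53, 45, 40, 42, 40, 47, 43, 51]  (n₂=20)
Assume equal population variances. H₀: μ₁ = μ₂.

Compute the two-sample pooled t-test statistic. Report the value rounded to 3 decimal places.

x̄₁=53.833, s₁=3.061, n₁=6
x̄₂=45.150, s₂=4.499, n₂=20
s_p² = [5·3.061² + 19·4.499²]/24 = 17.9743
SE = √(s_p²·(1/6+1/20)) = 1.9734
t = (53.833−45.150)/1.9734 = 4.4001
df = 24

test statistic = 4.400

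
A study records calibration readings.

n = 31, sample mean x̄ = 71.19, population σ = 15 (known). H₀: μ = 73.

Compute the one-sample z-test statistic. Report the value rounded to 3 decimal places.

SE = σ/√n = 15/√31 = 2.6941
z = (x̄−μ₀)/SE = (71.19−73)/2.6941 = -0.6718

test statistic = -0.672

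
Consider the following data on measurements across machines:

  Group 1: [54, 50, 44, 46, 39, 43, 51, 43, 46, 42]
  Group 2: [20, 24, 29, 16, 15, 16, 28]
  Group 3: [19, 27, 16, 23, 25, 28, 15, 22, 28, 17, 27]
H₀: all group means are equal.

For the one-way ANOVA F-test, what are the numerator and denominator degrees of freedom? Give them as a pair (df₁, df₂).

degrees of freedom = [2, 25]

k = 3 groups, N = 28 total
df = (k−1, N−k) = (3−1, 28−3) = (2, 25)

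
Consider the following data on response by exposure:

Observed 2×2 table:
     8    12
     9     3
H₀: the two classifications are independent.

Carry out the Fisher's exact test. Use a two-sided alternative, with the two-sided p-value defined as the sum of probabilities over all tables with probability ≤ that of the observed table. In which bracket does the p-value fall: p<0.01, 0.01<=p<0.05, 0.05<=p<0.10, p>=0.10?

p-value bracket: 0.05<=p<0.10

Margins: r₁=20, r₂=12, c₁=17, c₂=15, n=32
p_obs = C(20,8)·C(12,9)/C(32,17); sum pmf over tables with pmf ≤ p_obs
p-value (two-sided) = 0.07587
→ bracket: 0.05<=p<0.10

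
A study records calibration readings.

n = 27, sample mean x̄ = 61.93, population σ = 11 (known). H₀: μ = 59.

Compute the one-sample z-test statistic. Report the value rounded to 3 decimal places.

SE = σ/√n = 11/√27 = 2.1170
z = (x̄−μ₀)/SE = (61.93−59)/2.1170 = 1.3841

test statistic = 1.384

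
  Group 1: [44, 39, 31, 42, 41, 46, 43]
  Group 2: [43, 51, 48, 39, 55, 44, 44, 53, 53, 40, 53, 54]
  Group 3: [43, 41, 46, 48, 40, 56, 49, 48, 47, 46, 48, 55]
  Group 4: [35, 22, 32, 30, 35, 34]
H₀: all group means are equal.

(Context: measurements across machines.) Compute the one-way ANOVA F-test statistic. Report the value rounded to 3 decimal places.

test statistic = 16.733

Group means [40.86, 48.08, 47.25, 31.33], grand mean 43.730
SSB = Σnᵢ(x̄ᵢ−x̄)² = 1355.940; SSW = ΣΣ(x−x̄ᵢ)² = 891.357
MSB = 1355.940/3 = 451.9801; MSW = 891.357/33 = 27.0108
F = MSB/MSW = 16.7333
df = (3, 33)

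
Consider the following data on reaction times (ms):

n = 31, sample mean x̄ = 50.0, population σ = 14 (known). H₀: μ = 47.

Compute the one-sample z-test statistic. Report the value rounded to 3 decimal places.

SE = σ/√n = 14/√31 = 2.5145
z = (x̄−μ₀)/SE = (50.0−47)/2.5145 = 1.1931

test statistic = 1.193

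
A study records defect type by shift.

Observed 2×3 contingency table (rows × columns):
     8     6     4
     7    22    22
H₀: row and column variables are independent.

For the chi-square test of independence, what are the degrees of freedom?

degrees of freedom = 2

df = (r−1)(c−1) = (2−1)·(3−1) = 2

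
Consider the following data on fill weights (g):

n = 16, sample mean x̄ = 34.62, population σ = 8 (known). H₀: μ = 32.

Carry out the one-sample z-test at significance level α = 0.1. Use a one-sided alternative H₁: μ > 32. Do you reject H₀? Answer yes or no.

reject H₀: yes

SE = σ/√n = 8/√16 = 2.0000
z = (x̄−μ₀)/SE = (34.62−32)/2.0000 = 1.3100
p-value (one-sided, H₁ greater) = 0.09510
At α=0.1: p < α → reject H₀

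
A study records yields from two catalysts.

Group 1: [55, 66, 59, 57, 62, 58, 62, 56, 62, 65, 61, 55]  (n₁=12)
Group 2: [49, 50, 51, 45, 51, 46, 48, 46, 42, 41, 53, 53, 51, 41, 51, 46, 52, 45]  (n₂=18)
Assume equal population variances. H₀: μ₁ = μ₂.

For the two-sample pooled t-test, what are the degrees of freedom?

degrees of freedom = 28

df = n₁ + n₂ − 2 = 12 + 18 − 2 = 28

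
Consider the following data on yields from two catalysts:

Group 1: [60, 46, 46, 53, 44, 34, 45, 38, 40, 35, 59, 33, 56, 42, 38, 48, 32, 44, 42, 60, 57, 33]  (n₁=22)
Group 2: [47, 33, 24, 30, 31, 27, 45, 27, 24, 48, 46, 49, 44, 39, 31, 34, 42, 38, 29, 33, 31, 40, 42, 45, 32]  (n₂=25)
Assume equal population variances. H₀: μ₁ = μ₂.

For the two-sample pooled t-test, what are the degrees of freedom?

df = n₁ + n₂ − 2 = 22 + 25 − 2 = 45

degrees of freedom = 45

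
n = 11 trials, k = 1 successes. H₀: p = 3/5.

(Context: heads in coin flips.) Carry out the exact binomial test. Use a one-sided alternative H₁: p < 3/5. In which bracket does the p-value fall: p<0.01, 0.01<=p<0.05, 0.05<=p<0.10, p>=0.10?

p-value bracket: p<0.01

Exact binomial: n=11, k=1, p₀=3/5=0.6000
P(X≤1) from Σ C(n,i)·p₀^i·(1−p₀)^(n−i)
p-value (one-sided, H₁ less) = 0.00073
→ bracket: p<0.01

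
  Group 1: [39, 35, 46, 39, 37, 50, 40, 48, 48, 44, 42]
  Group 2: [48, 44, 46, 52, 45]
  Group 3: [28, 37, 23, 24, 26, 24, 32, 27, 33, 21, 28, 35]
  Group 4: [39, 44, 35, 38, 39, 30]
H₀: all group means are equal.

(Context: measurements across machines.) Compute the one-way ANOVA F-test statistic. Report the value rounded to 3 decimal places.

Group means [42.55, 47.00, 28.17, 37.50], grand mean 37.235
SSB = Σnᵢ(x̄ᵢ−x̄)² = 1774.224; SSW = ΣΣ(x−x̄ᵢ)² = 679.894
MSB = 1774.224/3 = 591.4079; MSW = 679.894/30 = 22.6631
F = MSB/MSW = 26.0956
df = (3, 30)

test statistic = 26.096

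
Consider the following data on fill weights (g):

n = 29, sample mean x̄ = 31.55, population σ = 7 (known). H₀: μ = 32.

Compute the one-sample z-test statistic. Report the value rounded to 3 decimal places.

SE = σ/√n = 7/√29 = 1.2999
z = (x̄−μ₀)/SE = (31.55−32)/1.2999 = -0.3462

test statistic = -0.346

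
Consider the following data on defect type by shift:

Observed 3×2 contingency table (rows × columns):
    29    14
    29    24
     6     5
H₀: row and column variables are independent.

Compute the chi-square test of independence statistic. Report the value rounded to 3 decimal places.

test statistic = 1.741

Row totals [43, 53, 11], col totals [64, 43], n=107
χ² = (29−25.72)²/25.72 + (14−17.28)²/17.28 + (29−31.70)²/31.70 + (24−21.30)²/21.30 + (6−6.58)²/6.58 + (5−4.42)²/4.42 = 1.7407
df = 2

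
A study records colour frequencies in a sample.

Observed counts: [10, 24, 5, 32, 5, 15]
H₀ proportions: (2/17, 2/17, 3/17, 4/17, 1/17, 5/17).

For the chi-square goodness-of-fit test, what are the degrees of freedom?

df = k − 1 = 6 − 1 = 5

degrees of freedom = 5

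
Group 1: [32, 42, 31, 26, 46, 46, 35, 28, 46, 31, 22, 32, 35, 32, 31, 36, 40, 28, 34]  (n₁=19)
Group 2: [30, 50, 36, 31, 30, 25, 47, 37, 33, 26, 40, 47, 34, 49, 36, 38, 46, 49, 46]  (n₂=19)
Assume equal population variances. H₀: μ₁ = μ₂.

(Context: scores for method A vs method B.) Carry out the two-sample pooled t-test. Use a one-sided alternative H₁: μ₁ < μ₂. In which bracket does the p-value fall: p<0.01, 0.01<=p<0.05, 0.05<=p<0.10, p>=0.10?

x̄₁=34.368, s₁=6.890, n₁=19
x̄₂=38.421, s₂=8.221, n₂=19
s_p² = [18·6.890² + 18·8.221²]/36 = 57.5292
SE = √(s_p²·(1/19+1/19)) = 2.4608
t = (34.368−38.421)/2.4608 = -1.6469
df = 36
p-value (one-sided, H₁ less) = 0.05415
→ bracket: 0.05<=p<0.10

p-value bracket: 0.05<=p<0.10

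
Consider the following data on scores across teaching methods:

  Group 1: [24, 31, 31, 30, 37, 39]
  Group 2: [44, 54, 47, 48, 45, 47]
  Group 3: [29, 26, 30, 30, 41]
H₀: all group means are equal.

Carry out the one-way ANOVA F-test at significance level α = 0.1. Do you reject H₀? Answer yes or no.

reject H₀: yes

Group means [32.00, 47.50, 31.20], grand mean 37.235
SSB = Σnᵢ(x̄ᵢ−x̄)² = 978.759; SSW = ΣΣ(x−x̄ᵢ)² = 336.300
MSB = 978.759/2 = 489.3794; MSW = 336.300/14 = 24.0214
F = MSB/MSW = 20.3726
df = (2, 14)
p-value (upper-tail) = 0.00007
At α=0.1: p < α → reject H₀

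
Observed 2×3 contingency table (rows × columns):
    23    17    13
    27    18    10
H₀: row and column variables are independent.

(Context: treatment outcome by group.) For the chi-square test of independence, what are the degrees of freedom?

degrees of freedom = 2

df = (r−1)(c−1) = (2−1)·(3−1) = 2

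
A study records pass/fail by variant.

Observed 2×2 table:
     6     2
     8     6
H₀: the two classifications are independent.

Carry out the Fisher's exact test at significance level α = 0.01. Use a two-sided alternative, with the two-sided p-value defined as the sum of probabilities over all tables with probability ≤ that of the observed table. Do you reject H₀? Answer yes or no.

Margins: r₁=8, r₂=14, c₁=14, c₂=8, n=22
p_obs = C(8,6)·C(14,8)/C(22,14); sum pmf over tables with pmf ≤ p_obs
p-value (two-sided) = 0.64940
At α=0.01: p ≥ α → fail to reject H₀

reject H₀: no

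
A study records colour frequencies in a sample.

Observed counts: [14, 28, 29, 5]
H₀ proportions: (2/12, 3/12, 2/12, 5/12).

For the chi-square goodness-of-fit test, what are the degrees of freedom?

degrees of freedom = 3

df = k − 1 = 4 − 1 = 3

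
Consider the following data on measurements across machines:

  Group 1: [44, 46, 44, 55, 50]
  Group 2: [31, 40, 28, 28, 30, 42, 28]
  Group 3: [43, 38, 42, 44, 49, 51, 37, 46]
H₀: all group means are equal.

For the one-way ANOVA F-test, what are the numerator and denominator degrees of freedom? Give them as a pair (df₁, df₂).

degrees of freedom = [2, 17]

k = 3 groups, N = 20 total
df = (k−1, N−k) = (3−1, 20−3) = (2, 17)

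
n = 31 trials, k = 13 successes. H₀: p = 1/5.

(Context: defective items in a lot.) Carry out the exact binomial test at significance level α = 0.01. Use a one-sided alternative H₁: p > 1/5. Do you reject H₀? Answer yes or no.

reject H₀: yes

Exact binomial: n=31, k=13, p₀=1/5=0.2000
P(X≥13) from Σ C(n,i)·p₀^i·(1−p₀)^(n−i)
p-value (one-sided, H₁ greater) = 0.00439
At α=0.01: p < α → reject H₀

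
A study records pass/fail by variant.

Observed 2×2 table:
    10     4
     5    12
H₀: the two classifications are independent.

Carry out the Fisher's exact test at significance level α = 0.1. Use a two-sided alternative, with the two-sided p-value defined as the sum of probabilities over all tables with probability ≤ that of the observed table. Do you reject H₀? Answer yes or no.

Margins: r₁=14, r₂=17, c₁=15, c₂=16, n=31
p_obs = C(14,10)·C(17,5)/C(31,15); sum pmf over tables with pmf ≤ p_obs
p-value (two-sided) = 0.03195
At α=0.1: p < α → reject H₀

reject H₀: yes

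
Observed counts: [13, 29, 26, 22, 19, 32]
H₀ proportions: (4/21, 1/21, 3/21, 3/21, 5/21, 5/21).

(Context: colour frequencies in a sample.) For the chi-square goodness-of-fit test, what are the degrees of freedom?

degrees of freedom = 5

df = k − 1 = 6 − 1 = 5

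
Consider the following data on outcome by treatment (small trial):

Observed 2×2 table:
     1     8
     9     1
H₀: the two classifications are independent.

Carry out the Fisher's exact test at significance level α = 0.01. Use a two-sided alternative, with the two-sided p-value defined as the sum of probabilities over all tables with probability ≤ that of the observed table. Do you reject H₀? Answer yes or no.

reject H₀: yes

Margins: r₁=9, r₂=10, c₁=10, c₂=9, n=19
p_obs = C(9,1)·C(10,9)/C(19,10); sum pmf over tables with pmf ≤ p_obs
p-value (two-sided) = 0.00109
At α=0.01: p < α → reject H₀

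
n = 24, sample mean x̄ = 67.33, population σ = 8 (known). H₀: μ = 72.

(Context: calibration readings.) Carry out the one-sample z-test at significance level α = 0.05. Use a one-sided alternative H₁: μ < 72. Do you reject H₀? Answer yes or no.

reject H₀: yes

SE = σ/√n = 8/√24 = 1.6330
z = (x̄−μ₀)/SE = (67.33−72)/1.6330 = -2.8598
p-value (one-sided, H₁ less) = 0.00212
At α=0.05: p < α → reject H₀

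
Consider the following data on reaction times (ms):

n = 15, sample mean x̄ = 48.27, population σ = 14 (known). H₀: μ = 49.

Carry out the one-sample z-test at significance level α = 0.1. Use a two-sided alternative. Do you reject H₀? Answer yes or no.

reject H₀: no

SE = σ/√n = 14/√15 = 3.6148
z = (x̄−μ₀)/SE = (48.27−49)/3.6148 = -0.2019
p-value (two-sided) = 0.83996
At α=0.1: p ≥ α → fail to reject H₀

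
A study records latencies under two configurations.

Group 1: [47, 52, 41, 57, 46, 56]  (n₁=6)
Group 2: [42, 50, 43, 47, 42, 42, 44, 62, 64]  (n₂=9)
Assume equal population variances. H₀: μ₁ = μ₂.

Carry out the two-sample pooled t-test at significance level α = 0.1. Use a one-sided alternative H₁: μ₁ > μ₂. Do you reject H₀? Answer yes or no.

x̄₁=49.833, s₁=6.242, n₁=6
x̄₂=48.444, s₂=8.691, n₂=9
s_p² = [5·6.242² + 8·8.691²]/13 = 61.4658
SE = √(s_p²·(1/6+1/9)) = 4.1320
t = (49.833−48.444)/4.1320 = 0.3361
df = 13
p-value (one-sided, H₁ greater) = 0.37107
At α=0.1: p ≥ α → fail to reject H₀

reject H₀: no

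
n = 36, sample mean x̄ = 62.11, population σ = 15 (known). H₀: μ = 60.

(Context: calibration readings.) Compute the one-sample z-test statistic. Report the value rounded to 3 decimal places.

SE = σ/√n = 15/√36 = 2.5000
z = (x̄−μ₀)/SE = (62.11−60)/2.5000 = 0.8440

test statistic = 0.844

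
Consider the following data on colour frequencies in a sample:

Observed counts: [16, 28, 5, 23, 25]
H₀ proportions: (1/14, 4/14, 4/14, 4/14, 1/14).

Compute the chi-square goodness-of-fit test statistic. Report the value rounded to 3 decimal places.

test statistic = 78.433

n = 97; E_i = n·p_i = [6.93, 27.71, 27.71, 27.71, 6.93]
χ² = (16−6.93)²/6.93 + (28−27.71)²/27.71 + (5−27.71)²/27.71 + (23−27.71)²/27.71 + (25−6.93)²/6.93 = 78.4330
df = 4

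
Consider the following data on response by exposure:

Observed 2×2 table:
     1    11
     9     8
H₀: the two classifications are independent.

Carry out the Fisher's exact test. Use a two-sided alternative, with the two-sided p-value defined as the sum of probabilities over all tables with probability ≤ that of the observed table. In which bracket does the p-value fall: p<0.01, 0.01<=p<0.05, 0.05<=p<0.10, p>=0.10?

p-value bracket: 0.01<=p<0.05

Margins: r₁=12, r₂=17, c₁=10, c₂=19, n=29
p_obs = C(12,1)·C(17,9)/C(29,10); sum pmf over tables with pmf ≤ p_obs
p-value (two-sided) = 0.01909
→ bracket: 0.01<=p<0.05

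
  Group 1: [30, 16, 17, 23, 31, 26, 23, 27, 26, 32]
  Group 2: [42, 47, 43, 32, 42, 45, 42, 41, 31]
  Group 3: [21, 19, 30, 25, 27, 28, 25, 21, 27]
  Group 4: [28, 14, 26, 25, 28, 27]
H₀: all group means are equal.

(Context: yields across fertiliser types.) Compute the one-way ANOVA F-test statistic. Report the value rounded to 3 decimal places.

Group means [25.10, 40.56, 24.78, 24.67], grand mean 29.029
SSB = Σnᵢ(x̄ᵢ−x̄)² = 1626.959; SSW = ΣΣ(x−x̄ᵢ)² = 760.011
MSB = 1626.959/3 = 542.3198; MSW = 760.011/30 = 25.3337
F = MSB/MSW = 21.4070
df = (3, 30)

test statistic = 21.407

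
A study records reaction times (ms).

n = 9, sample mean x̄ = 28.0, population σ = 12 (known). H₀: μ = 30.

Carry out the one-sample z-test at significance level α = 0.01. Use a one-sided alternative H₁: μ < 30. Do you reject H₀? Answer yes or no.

SE = σ/√n = 12/√9 = 4.0000
z = (x̄−μ₀)/SE = (28.0−30)/4.0000 = -0.5000
p-value (one-sided, H₁ less) = 0.30854
At α=0.01: p ≥ α → fail to reject H₀

reject H₀: no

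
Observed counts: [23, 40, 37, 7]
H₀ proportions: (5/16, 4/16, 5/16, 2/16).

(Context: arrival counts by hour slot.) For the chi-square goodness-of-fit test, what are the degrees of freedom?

degrees of freedom = 3

df = k − 1 = 4 − 1 = 3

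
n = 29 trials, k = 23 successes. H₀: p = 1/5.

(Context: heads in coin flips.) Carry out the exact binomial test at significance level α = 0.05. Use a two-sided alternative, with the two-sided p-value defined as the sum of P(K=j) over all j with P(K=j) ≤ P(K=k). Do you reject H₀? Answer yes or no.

reject H₀: yes

Exact binomial: n=29, k=23, p₀=1/5=0.2000
P(X=j) = C(n,j)·p₀^j·(1−p₀)^(n−j); p = Σ P(X=j) over j with P(X=j) ≤ P(X=23)
p-value (two-sided) = 0.00000
At α=0.05: p < α → reject H₀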